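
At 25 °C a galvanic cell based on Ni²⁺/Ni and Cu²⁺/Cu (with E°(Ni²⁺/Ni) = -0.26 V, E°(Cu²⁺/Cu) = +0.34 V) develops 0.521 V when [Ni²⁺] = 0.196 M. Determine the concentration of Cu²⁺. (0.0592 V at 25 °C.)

From the Nernst equation, log Q = n(E° − E)/0.0592 = 2(0.60 − 0.521)/0.0592 = 2.669, so Q = 467.
With Q = [Ni²⁺]/[Cu²⁺] and the known concentrations, [Cu²⁺] in the denominator gives [Cu²⁺] = 4.2 × 10^-4 M.

4.2 × 10^-4 M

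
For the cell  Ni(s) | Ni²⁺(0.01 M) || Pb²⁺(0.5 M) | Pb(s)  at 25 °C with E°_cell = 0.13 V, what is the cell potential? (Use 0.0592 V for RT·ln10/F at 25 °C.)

0.180 V

Balancing electrons gives n = 2; the reaction quotient is Q = [Ni²⁺]/[Pb²⁺] = 0.0200.
At 25 °C, E = E° − (0.0592/n) log Q = 0.13 − (0.0592/2)(-1.699) = 0.130 + 0.050 = 0.180 V.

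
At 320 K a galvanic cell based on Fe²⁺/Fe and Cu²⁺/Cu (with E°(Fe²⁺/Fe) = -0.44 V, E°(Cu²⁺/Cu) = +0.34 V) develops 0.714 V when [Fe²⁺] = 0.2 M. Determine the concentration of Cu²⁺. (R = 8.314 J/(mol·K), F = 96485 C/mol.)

0.0017 M

From the Nernst equation, ln Q = nF(E° − E)/RT = 2×96485×(0.78 − 0.714)/(8.314×320) = 4.787, so Q = 120.
With Q = [Fe²⁺]/[Cu²⁺] and the known concentrations, [Cu²⁺] in the denominator gives [Cu²⁺] = 0.0017 M.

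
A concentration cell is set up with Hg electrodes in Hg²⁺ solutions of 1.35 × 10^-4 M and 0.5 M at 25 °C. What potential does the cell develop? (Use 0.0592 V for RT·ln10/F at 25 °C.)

0.11 V

Both half-cells are Hg²⁺/Hg, so E°_cell = 0. The concentrated side is the cathode; the cell reaction moves Hg²⁺ from high to low concentration with n = 2.
Q = [Hg²⁺]_dilute/[Hg²⁺]_conc = 1.35 × 10^-4/0.5 = 2.7 × 10^-4.
E = 0 − (0.0592/2) log Q = −(0.0592/2)(-3.569) = 0.1056 V.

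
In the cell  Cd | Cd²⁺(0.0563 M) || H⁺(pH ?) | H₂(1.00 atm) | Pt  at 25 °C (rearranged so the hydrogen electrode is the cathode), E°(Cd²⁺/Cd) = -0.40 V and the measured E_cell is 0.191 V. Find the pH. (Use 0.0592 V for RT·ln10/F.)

E°_cell = 0.40 V and n = 2.
log Q = n(E° − E)/0.0592 = 2×(0.40 − 0.191)/0.0592 = 7.061.
With Q = [Cd²⁺]·P(H₂) / [H⁺]^2, solving for [H⁺] gives log[H⁺] = -4.155, so pH = 4.16.

pH = 4.16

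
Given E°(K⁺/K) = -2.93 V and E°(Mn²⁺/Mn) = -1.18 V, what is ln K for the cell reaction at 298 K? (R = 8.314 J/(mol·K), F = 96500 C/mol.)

E°_cell = -1.18 − (-2.93) = 1.75 V, with n = 2 electrons transferred.
At equilibrium E = 0, so the Nernst equation gives ln K = nFE°/RT = (2)(96500)(1.75)/((8.314)(298)) = 136.32.

ln K = 136.3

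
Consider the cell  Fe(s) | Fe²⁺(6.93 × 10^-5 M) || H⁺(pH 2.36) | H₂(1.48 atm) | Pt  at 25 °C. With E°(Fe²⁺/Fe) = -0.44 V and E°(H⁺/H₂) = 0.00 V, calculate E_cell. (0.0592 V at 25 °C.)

0.42 V

The hydrogen couple is the cathode, so E°_cell = 0.44 V; n = 2.
[H⁺] = 10^(−2.36) = 0.0044 M, and Q = [Fe²⁺]·P(H₂) / [H⁺]^2 = 5.38.
E = E° − (0.0592/2) log Q = 0.44 − (0.0592/2)(0.731) = 0.418 V.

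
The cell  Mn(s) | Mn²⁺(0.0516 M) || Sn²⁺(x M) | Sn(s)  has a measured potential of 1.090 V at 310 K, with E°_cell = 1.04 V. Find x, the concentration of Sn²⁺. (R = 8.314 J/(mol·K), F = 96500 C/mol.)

From the Nernst equation, ln Q = nF(E° − E)/RT = 2×96500×(1.04 − 1.090)/(8.314×310) = -3.744, so Q = 0.0237.
With Q = [Mn²⁺]/[Sn²⁺] and the known concentrations, [Sn²⁺] in the denominator gives [Sn²⁺] = 2.2 M.

2.2 M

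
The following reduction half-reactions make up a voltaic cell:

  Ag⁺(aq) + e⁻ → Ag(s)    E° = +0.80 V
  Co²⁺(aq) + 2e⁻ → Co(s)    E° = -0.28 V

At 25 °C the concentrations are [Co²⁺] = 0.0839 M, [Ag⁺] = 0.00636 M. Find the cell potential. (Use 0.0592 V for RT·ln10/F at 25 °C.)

The Ag⁺/Ag couple has the higher reduction potential and acts as the cathode, so E°_cell = +0.80 − (-0.28) = 1.08 V.
Balancing electrons gives n = 2; the reaction quotient is Q = [Co²⁺]/[Ag⁺]^2 = 2070.
At 25 °C, E = E° − (0.0592/n) log Q = 1.08 − (0.0592/2)(3.317) = 1.080 − 0.098 = 0.982 V.

0.982 V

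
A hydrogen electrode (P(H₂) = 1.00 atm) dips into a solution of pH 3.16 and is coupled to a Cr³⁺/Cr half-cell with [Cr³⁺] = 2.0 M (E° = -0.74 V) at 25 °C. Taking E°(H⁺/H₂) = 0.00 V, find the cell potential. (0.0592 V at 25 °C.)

The hydrogen couple is the cathode, so E°_cell = 0.74 V; n = 6.
[H⁺] = 10^(−3.16) = 6.9 × 10^-4 M, and Q = [Cr³⁺]^2·P(H₂)^3 / [H⁺]^6 = 3.65 × 10^19.
E = E° − (0.0592/6) log Q = 0.74 − (0.0592/6)(19.562) = 0.547 V.

0.55 V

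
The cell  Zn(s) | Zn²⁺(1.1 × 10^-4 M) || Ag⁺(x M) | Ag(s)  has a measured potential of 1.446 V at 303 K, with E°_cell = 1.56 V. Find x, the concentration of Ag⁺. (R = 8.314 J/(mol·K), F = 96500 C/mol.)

From the Nernst equation, ln Q = nF(E° − E)/RT = 2×96500×(1.56 − 1.446)/(8.314×303) = 8.734, so Q = 6210.
With Q = [Zn²⁺]/[Ag⁺]^2 and the known concentrations, [Ag⁺]^2 in the denominator gives [Ag⁺] = 1.3 × 10^-4 M.

1.3 × 10^-4 M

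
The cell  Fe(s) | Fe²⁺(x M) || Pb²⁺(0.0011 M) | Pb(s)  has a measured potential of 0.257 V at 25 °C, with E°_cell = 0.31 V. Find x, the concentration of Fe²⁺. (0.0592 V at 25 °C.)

From the Nernst equation, log Q = n(E° − E)/0.0592 = 2(0.31 − 0.257)/0.0592 = 1.791, so Q = 61.7.
With Q = [Fe²⁺]/[Pb²⁺] and the known concentrations, [Fe²⁺] in the numerator gives [Fe²⁺] = 0.068 M.

0.068 M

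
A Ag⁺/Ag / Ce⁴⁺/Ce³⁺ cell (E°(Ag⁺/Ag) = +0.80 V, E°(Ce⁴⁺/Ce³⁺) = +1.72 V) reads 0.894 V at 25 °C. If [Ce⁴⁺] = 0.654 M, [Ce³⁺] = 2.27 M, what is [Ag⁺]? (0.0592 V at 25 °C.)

From the Nernst equation, log Q = n(E° − E)/0.0592 = 1(0.92 − 0.894)/0.0592 = 0.439, so Q = 2.75.
With Q = [Ag⁺]·[Ce³⁺]/[Ce⁴⁺] and the known concentrations, [Ag⁺] in the numerator gives [Ag⁺] = 0.79 M.

0.79 M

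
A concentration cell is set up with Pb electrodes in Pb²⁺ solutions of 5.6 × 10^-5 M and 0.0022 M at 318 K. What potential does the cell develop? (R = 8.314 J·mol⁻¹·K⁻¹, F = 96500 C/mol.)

0.050 V

Both half-cells are Pb²⁺/Pb, so E°_cell = 0. The concentrated side is the cathode; the cell reaction moves Pb²⁺ from high to low concentration with n = 2.
Q = [Pb²⁺]_dilute/[Pb²⁺]_conc = 5.6 × 10^-5/0.0022 = 0.0255.
E = 0 − (RT/nF) ln Q = −((8.314×318)/(2×96500))(-3.671) = 0.0503 V.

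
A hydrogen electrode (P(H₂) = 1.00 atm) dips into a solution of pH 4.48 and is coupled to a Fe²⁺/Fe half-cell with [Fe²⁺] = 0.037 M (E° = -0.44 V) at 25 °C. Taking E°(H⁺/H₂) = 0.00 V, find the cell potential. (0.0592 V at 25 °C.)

0.22 V

The hydrogen couple is the cathode, so E°_cell = 0.44 V; n = 2.
[H⁺] = 10^(−4.48) = 3.3 × 10^-5 M, and Q = [Fe²⁺]·P(H₂) / [H⁺]^2 = 3.37 × 10^7.
E = E° − (0.0592/2) log Q = 0.44 − (0.0592/2)(7.528) = 0.217 V.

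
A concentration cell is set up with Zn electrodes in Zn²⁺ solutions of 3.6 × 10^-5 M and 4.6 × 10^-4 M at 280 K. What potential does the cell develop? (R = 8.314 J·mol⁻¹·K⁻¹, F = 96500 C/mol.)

0.031 V

Both half-cells are Zn²⁺/Zn, so E°_cell = 0. The concentrated side is the cathode; the cell reaction moves Zn²⁺ from high to low concentration with n = 2.
Q = [Zn²⁺]_dilute/[Zn²⁺]_conc = 3.6 × 10^-5/4.6 × 10^-4 = 0.0783.
E = 0 − (RT/nF) ln Q = −((8.314×280)/(2×96500))(-2.548) = 0.0307 V.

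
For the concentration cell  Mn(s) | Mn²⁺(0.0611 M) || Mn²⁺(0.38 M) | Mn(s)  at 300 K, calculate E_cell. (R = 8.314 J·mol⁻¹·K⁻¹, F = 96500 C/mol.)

Both half-cells are Mn²⁺/Mn, so E°_cell = 0. The concentrated side is the cathode; the cell reaction moves Mn²⁺ from high to low concentration with n = 2.
Q = [Mn²⁺]_dilute/[Mn²⁺]_conc = 0.0611/0.38 = 0.161.
E = 0 − (RT/nF) ln Q = −((8.314×300)/(2×96500))(-1.828) = 0.0236 V.

0.024 V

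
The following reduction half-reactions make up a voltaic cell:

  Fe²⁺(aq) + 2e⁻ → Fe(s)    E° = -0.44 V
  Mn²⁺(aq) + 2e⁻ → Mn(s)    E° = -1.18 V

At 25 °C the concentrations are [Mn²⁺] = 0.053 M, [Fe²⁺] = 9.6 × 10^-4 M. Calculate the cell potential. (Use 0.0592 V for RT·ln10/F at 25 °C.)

The Fe²⁺/Fe couple has the higher reduction potential and acts as the cathode, so E°_cell = -0.44 − (-1.18) = 0.74 V.
Balancing electrons gives n = 2; the reaction quotient is Q = [Mn²⁺]/[Fe²⁺] = 55.2.
At 25 °C, E = E° − (0.0592/n) log Q = 0.74 − (0.0592/2)(1.742) = 0.740 − 0.052 = 0.688 V.

0.688 V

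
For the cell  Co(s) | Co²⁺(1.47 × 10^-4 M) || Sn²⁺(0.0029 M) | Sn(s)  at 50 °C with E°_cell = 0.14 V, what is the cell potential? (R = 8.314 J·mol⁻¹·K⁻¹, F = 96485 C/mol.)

Balancing electrons gives n = 2; the reaction quotient is Q = [Co²⁺]/[Sn²⁺] = 0.0507.
E = E° − (RT/nF) ln Q = 0.14 − (8.314×323)/(2×96485) × (-2.982) = 0.140 + 0.041 = 0.181 V.

0.181 V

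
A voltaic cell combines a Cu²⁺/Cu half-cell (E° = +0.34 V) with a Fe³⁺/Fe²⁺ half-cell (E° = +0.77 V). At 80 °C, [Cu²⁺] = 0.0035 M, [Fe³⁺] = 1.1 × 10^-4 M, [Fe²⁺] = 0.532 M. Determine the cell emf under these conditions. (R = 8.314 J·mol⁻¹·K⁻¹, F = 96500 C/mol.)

0.258 V

The Fe³⁺/Fe²⁺ couple has the higher reduction potential and acts as the cathode, so E°_cell = +0.77 − (+0.34) = 0.43 V.
Balancing electrons gives n = 2; the reaction quotient is Q = [Cu²⁺]·[Fe²⁺]^2/[Fe³⁺]^2 = 8.19 × 10^4.
E = E° − (RT/nF) ln Q = 0.43 − (8.314×353)/(2×96500) × (11.313) = 0.430 − 0.172 = 0.258 V.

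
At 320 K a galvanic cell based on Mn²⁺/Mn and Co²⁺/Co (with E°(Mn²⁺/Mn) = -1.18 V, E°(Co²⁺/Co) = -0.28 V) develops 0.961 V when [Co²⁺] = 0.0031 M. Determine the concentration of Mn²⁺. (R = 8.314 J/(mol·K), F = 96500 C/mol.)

3.7 × 10^-5 M

From the Nernst equation, ln Q = nF(E° − E)/RT = 2×96500×(0.90 − 0.961)/(8.314×320) = -4.425, so Q = 0.0120.
With Q = [Mn²⁺]/[Co²⁺] and the known concentrations, [Mn²⁺] in the numerator gives [Mn²⁺] = 3.7 × 10^-5 M.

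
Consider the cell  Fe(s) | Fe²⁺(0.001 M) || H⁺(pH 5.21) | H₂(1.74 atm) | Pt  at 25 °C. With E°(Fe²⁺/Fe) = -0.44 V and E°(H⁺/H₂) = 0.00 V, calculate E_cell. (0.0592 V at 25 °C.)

0.21 V

The hydrogen couple is the cathode, so E°_cell = 0.44 V; n = 2.
[H⁺] = 10^(−5.21) = 6.2 × 10^-6 M, and Q = [Fe²⁺]·P(H₂) / [H⁺]^2 = 4.58 × 10^7.
E = E° − (0.0592/2) log Q = 0.44 − (0.0592/2)(7.661) = 0.213 V.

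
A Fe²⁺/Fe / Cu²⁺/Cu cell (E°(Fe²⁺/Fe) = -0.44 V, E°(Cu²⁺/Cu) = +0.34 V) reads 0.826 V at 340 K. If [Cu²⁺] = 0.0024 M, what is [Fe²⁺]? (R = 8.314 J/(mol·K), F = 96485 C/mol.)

1 × 10^-4 M

From the Nernst equation, ln Q = nF(E° − E)/RT = 2×96485×(0.78 − 0.826)/(8.314×340) = -3.140, so Q = 0.0433.
With Q = [Fe²⁺]/[Cu²⁺] and the known concentrations, [Fe²⁺] in the numerator gives [Fe²⁺] = 1 × 10^-4 M.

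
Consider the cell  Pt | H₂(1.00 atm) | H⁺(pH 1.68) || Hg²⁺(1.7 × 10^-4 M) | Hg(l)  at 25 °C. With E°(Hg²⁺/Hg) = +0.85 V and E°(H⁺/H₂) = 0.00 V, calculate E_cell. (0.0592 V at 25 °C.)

0.84 V

The Hg²⁺/Hg couple is the cathode, so E°_cell = 0.85 V; n = 2.
[H⁺] = 10^(−1.68) = 0.021 M, and Q = [H⁺]^2 / ([Hg²⁺]·P(H₂)) = 2.57.
E = E° − (0.0592/2) log Q = 0.85 − (0.0592/2)(0.410) = 0.838 V.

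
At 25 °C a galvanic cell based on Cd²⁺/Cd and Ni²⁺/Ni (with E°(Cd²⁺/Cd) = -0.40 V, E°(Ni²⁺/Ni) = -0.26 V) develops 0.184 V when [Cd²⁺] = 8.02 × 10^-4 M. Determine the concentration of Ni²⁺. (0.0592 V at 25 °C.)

0.025 M

From the Nernst equation, log Q = n(E° − E)/0.0592 = 2(0.14 − 0.184)/0.0592 = -1.486, so Q = 0.0326.
With Q = [Cd²⁺]/[Ni²⁺] and the known concentrations, [Ni²⁺] in the denominator gives [Ni²⁺] = 0.025 M.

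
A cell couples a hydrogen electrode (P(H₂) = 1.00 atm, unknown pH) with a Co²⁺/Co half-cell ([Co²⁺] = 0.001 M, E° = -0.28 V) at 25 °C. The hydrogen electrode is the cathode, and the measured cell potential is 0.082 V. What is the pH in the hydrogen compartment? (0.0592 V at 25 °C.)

pH = 4.84

E°_cell = 0.28 V and n = 2.
log Q = n(E° − E)/0.0592 = 2×(0.28 − 0.082)/0.0592 = 6.689.
With Q = [Co²⁺]·P(H₂) / [H⁺]^2, solving for [H⁺] gives log[H⁺] = -4.845, so pH = 4.84.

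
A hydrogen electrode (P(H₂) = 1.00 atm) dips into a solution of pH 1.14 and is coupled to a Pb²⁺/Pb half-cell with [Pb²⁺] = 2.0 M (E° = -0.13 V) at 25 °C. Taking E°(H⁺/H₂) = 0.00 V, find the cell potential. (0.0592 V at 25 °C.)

The hydrogen couple is the cathode, so E°_cell = 0.13 V; n = 2.
[H⁺] = 10^(−1.14) = 0.072 M, and Q = [Pb²⁺]·P(H₂) / [H⁺]^2 = 381.
E = E° − (0.0592/2) log Q = 0.13 − (0.0592/2)(2.581) = 0.054 V.

0.054 V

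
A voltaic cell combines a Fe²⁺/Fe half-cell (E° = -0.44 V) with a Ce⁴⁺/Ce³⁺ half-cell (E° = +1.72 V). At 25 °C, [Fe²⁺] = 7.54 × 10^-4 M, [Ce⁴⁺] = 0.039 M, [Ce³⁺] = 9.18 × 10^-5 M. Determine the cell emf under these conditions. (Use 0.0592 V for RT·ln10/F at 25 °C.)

The Ce⁴⁺/Ce³⁺ couple has the higher reduction potential and acts as the cathode, so E°_cell = +1.72 − (-0.44) = 2.16 V.
Balancing electrons gives n = 2; the reaction quotient is Q = [Fe²⁺]·[Ce³⁺]^2/[Ce⁴⁺]^2 = 4.18 × 10^-9.
At 25 °C, E = E° − (0.0592/n) log Q = 2.16 − (0.0592/2)(-8.379) = 2.160 + 0.248 = 2.408 V.

2.41 V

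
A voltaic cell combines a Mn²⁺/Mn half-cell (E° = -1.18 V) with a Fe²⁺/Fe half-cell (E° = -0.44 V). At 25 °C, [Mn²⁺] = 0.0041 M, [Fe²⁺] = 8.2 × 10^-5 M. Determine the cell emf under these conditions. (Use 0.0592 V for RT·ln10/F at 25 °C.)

0.690 V

The Fe²⁺/Fe couple has the higher reduction potential and acts as the cathode, so E°_cell = -0.44 − (-1.18) = 0.74 V.
Balancing electrons gives n = 2; the reaction quotient is Q = [Mn²⁺]/[Fe²⁺] = 50.0.
At 25 °C, E = E° − (0.0592/n) log Q = 0.74 − (0.0592/2)(1.699) = 0.740 − 0.050 = 0.690 V.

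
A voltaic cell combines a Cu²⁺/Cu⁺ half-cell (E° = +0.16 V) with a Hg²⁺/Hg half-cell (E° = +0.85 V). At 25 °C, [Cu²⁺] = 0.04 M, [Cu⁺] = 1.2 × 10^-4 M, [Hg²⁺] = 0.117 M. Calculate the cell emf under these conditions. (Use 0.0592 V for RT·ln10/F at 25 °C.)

0.513 V

The Hg²⁺/Hg couple has the higher reduction potential and acts as the cathode, so E°_cell = +0.85 − (+0.16) = 0.69 V.
Balancing electrons gives n = 2; the reaction quotient is Q = [Cu²⁺]^2/([Cu⁺]^2·[Hg²⁺]) = 9.5 × 10^5.
At 25 °C, E = E° − (0.0592/n) log Q = 0.69 − (0.0592/2)(5.978) = 0.690 − 0.177 = 0.513 V.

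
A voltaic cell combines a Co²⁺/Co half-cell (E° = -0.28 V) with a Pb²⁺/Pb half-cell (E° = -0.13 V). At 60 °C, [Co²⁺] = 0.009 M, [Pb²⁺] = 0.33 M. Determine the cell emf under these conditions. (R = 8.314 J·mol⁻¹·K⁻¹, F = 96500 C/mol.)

0.202 V

The Pb²⁺/Pb couple has the higher reduction potential and acts as the cathode, so E°_cell = -0.13 − (-0.28) = 0.15 V.
Balancing electrons gives n = 2; the reaction quotient is Q = [Co²⁺]/[Pb²⁺] = 0.0273.
E = E° − (RT/nF) ln Q = 0.15 − (8.314×333)/(2×96500) × (-3.602) = 0.150 + 0.052 = 0.202 V.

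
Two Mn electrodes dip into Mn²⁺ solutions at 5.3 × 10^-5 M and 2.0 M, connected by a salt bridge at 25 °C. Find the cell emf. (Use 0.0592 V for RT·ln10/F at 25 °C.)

0.14 V

Both half-cells are Mn²⁺/Mn, so E°_cell = 0. The concentrated side is the cathode; the cell reaction moves Mn²⁺ from high to low concentration with n = 2.
Q = [Mn²⁺]_dilute/[Mn²⁺]_conc = 5.3 × 10^-5/2.0 = 2.65 × 10^-5.
E = 0 − (0.0592/2) log Q = −(0.0592/2)(-4.577) = 0.1355 V.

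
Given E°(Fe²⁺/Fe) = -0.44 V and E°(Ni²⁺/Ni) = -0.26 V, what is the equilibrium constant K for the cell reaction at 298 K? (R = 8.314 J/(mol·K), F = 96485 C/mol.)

E°_cell = -0.26 − (-0.44) = 0.18 V, with n = 2 electrons transferred.
At equilibrium E = 0, so the Nernst equation gives ln K = nFE°/RT = (2)(96485)(0.18)/((8.314)(298)) = 14.02.
K = e^14.02 = 1.2 × 10^6.

1.2 × 10^6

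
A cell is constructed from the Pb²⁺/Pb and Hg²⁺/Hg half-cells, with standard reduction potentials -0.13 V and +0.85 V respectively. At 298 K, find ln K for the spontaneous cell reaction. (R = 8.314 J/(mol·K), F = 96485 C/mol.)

ln K = 76.3

E°_cell = +0.85 − (-0.13) = 0.98 V, with n = 2 electrons transferred.
At equilibrium E = 0, so the Nernst equation gives ln K = nFE°/RT = (2)(96485)(0.98)/((8.314)(298)) = 76.33.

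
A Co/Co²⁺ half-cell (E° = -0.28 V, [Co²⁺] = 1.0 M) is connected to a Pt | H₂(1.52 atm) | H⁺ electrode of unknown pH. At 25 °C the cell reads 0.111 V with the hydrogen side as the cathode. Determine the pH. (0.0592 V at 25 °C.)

E°_cell = 0.28 V and n = 2.
log Q = n(E° − E)/0.0592 = 2×(0.28 − 0.111)/0.0592 = 5.709.
With Q = [Co²⁺]·P(H₂) / [H⁺]^2, solving for [H⁺] gives log[H⁺] = -2.764, so pH = 2.76.

pH = 2.76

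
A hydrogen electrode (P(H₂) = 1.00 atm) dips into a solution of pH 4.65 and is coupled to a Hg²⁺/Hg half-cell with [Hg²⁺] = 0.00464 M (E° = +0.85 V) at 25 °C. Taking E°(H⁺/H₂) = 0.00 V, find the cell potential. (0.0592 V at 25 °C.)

The Hg²⁺/Hg couple is the cathode, so E°_cell = 0.85 V; n = 2.
[H⁺] = 10^(−4.65) = 2.2 × 10^-5 M, and Q = [H⁺]^2 / ([Hg²⁺]·P(H₂)) = 1.08 × 10^-7.
E = E° − (0.0592/2) log Q = 0.85 − (0.0592/2)(-6.967) = 1.056 V.

1.06 V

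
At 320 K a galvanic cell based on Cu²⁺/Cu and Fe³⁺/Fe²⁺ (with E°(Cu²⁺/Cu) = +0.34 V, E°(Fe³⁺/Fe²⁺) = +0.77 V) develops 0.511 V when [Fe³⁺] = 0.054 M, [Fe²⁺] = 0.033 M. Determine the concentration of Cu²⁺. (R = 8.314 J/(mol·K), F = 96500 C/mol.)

0.0075 M

From the Nernst equation, ln Q = nF(E° − E)/RT = 2×96500×(0.43 − 0.511)/(8.314×320) = -5.876, so Q = 0.00281.
With Q = [Cu²⁺]·[Fe²⁺]^2/[Fe³⁺]^2 and the known concentrations, [Cu²⁺] in the numerator gives [Cu²⁺] = 0.0075 M.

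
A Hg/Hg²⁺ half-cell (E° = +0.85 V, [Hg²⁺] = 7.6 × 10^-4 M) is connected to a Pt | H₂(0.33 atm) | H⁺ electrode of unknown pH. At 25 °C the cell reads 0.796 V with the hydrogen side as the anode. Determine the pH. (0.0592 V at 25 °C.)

pH = 0.89

E°_cell = 0.85 V and n = 2.
log Q = n(E° − E)/0.0592 = 2×(0.85 − 0.796)/0.0592 = 1.824.
With Q = [H⁺]^2 / ([Hg²⁺]·P(H₂)), solving for [H⁺] gives log[H⁺] = -0.888, so pH = 0.89.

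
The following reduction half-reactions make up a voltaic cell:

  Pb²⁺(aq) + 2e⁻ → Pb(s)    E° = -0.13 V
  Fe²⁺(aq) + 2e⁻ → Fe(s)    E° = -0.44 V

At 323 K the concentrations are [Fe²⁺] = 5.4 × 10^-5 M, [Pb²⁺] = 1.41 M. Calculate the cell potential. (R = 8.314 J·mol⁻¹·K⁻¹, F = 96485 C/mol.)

0.452 V

The Pb²⁺/Pb couple has the higher reduction potential and acts as the cathode, so E°_cell = -0.13 − (-0.44) = 0.31 V.
Balancing electrons gives n = 2; the reaction quotient is Q = [Fe²⁺]/[Pb²⁺] = 3.83 × 10^-5.
E = E° − (RT/nF) ln Q = 0.31 − (8.314×323)/(2×96485) × (-10.170) = 0.310 + 0.142 = 0.452 V.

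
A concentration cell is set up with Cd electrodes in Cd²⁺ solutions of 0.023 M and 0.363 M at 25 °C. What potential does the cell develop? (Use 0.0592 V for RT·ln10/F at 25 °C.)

Both half-cells are Cd²⁺/Cd, so E°_cell = 0. The concentrated side is the cathode; the cell reaction moves Cd²⁺ from high to low concentration with n = 2.
Q = [Cd²⁺]_dilute/[Cd²⁺]_conc = 0.023/0.363 = 0.0634.
E = 0 − (0.0592/2) log Q = −(0.0592/2)(-1.198) = 0.0355 V.

0.035 V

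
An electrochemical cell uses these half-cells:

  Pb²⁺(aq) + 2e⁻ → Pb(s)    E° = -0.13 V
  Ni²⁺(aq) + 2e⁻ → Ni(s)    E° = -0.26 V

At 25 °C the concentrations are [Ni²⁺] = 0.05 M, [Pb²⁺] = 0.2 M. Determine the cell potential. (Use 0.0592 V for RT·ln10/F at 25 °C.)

0.148 V

The Pb²⁺/Pb couple has the higher reduction potential and acts as the cathode, so E°_cell = -0.13 − (-0.26) = 0.13 V.
Balancing electrons gives n = 2; the reaction quotient is Q = [Ni²⁺]/[Pb²⁺] = 0.250.
At 25 °C, E = E° − (0.0592/n) log Q = 0.13 − (0.0592/2)(-0.602) = 0.130 + 0.018 = 0.148 V.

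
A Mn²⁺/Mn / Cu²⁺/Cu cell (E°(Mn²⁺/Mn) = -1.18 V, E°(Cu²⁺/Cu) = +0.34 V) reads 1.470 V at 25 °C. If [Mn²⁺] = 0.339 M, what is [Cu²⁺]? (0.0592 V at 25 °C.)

0.0069 M

From the Nernst equation, log Q = n(E° − E)/0.0592 = 2(1.52 − 1.470)/0.0592 = 1.689, so Q = 48.9.
With Q = [Mn²⁺]/[Cu²⁺] and the known concentrations, [Cu²⁺] in the denominator gives [Cu²⁺] = 0.0069 M.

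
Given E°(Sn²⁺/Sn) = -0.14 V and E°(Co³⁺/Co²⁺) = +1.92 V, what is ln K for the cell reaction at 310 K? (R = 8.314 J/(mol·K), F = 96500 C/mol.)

ln K = 154.3

E°_cell = +1.92 − (-0.14) = 2.06 V, with n = 2 electrons transferred.
At equilibrium E = 0, so the Nernst equation gives ln K = nFE°/RT = (2)(96500)(2.06)/((8.314)(310)) = 154.26.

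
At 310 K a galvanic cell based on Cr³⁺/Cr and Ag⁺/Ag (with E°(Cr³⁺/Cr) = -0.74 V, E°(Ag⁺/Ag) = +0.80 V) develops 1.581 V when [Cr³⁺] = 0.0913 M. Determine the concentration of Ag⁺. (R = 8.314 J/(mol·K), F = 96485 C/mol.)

From the Nernst equation, ln Q = nF(E° − E)/RT = 3×96485×(1.54 − 1.581)/(8.314×310) = -4.605, so Q = 0.0100.
With Q = [Cr³⁺]/[Ag⁺]^3 and the known concentrations, [Ag⁺]^3 in the denominator gives [Ag⁺] = 2.1 M.

2.1 M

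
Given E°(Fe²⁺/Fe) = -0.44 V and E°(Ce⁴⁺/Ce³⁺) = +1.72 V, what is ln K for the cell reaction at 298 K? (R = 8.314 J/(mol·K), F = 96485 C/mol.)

E°_cell = +1.72 − (-0.44) = 2.16 V, with n = 2 electrons transferred.
At equilibrium E = 0, so the Nernst equation gives ln K = nFE°/RT = (2)(96485)(2.16)/((8.314)(298)) = 168.24.

ln K = 168.2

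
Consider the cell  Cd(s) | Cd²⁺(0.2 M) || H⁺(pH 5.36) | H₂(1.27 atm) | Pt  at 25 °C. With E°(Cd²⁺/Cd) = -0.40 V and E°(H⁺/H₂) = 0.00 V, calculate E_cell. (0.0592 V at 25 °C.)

0.10 V

The hydrogen couple is the cathode, so E°_cell = 0.40 V; n = 2.
[H⁺] = 10^(−5.36) = 4.4 × 10^-6 M, and Q = [Cd²⁺]·P(H₂) / [H⁺]^2 = 1.33 × 10^10.
E = E° − (0.0592/2) log Q = 0.40 − (0.0592/2)(10.125) = 0.100 V.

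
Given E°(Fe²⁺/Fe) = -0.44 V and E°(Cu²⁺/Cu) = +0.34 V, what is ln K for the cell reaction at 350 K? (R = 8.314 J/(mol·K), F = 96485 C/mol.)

E°_cell = +0.34 − (-0.44) = 0.78 V, with n = 2 electrons transferred.
At equilibrium E = 0, so the Nernst equation gives ln K = nFE°/RT = (2)(96485)(0.78)/((8.314)(350)) = 51.73.

ln K = 51.7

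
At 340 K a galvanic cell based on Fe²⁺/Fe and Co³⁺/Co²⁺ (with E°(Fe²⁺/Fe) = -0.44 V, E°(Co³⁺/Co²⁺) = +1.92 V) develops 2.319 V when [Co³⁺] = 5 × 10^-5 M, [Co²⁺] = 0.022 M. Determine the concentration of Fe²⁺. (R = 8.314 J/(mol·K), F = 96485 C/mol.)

8.5 × 10^-5 M

From the Nernst equation, ln Q = nF(E° − E)/RT = 2×96485×(2.36 − 2.319)/(8.314×340) = 2.799, so Q = 16.4.
With Q = [Fe²⁺]·[Co²⁺]^2/[Co³⁺]^2 and the known concentrations, [Fe²⁺] in the numerator gives [Fe²⁺] = 8.5 × 10^-5 M.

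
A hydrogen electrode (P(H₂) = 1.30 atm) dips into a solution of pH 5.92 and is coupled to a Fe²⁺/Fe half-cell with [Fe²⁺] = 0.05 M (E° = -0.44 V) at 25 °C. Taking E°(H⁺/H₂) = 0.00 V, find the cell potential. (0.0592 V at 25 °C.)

0.12 V

The hydrogen couple is the cathode, so E°_cell = 0.44 V; n = 2.
[H⁺] = 10^(−5.92) = 1.2 × 10^-6 M, and Q = [Fe²⁺]·P(H₂) / [H⁺]^2 = 4.5 × 10^10.
E = E° − (0.0592/2) log Q = 0.44 − (0.0592/2)(10.653) = 0.125 V.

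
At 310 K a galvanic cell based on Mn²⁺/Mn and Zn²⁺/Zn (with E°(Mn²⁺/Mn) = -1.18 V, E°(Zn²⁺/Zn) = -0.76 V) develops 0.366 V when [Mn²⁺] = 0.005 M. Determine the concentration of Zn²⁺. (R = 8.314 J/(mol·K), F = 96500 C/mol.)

8.8 × 10^-5 M

From the Nernst equation, ln Q = nF(E° − E)/RT = 2×96500×(0.42 − 0.366)/(8.314×310) = 4.044, so Q = 57.0.
With Q = [Mn²⁺]/[Zn²⁺] and the known concentrations, [Zn²⁺] in the denominator gives [Zn²⁺] = 8.8 × 10^-5 M.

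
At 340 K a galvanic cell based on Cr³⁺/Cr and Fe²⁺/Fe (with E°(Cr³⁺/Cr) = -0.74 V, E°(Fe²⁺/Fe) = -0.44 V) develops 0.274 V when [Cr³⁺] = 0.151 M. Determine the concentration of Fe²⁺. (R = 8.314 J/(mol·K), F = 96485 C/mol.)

0.048 M

From the Nernst equation, ln Q = nF(E° − E)/RT = 6×96485×(0.30 − 0.274)/(8.314×340) = 5.325, so Q = 205.
With Q = [Cr³⁺]^2/[Fe²⁺]^3 and the known concentrations, [Fe²⁺]^3 in the denominator gives [Fe²⁺] = 0.048 M.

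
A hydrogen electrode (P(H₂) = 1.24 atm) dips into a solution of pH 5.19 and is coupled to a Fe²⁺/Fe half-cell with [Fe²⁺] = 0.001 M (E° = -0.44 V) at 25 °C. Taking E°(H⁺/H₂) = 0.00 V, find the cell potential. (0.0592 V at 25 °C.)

The hydrogen couple is the cathode, so E°_cell = 0.44 V; n = 2.
[H⁺] = 10^(−5.19) = 6.5 × 10^-6 M, and Q = [Fe²⁺]·P(H₂) / [H⁺]^2 = 2.97 × 10^7.
E = E° − (0.0592/2) log Q = 0.44 − (0.0592/2)(7.473) = 0.219 V.

0.22 V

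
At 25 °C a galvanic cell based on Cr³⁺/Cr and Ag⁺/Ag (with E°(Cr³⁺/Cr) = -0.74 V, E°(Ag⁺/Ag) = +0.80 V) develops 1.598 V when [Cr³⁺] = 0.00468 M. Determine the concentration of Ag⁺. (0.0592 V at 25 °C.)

From the Nernst equation, log Q = n(E° − E)/0.0592 = 3(1.54 − 1.598)/0.0592 = -2.939, so Q = 0.00115.
With Q = [Cr³⁺]/[Ag⁺]^3 and the known concentrations, [Ag⁺]^3 in the denominator gives [Ag⁺] = 1.6 M.

1.6 M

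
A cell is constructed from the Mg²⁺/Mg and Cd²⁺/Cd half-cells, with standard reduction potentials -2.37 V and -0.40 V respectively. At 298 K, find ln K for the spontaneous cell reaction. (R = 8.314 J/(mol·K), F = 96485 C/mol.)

E°_cell = -0.40 − (-2.37) = 1.97 V, with n = 2 electrons transferred.
At equilibrium E = 0, so the Nernst equation gives ln K = nFE°/RT = (2)(96485)(1.97)/((8.314)(298)) = 153.44.

ln K = 153.4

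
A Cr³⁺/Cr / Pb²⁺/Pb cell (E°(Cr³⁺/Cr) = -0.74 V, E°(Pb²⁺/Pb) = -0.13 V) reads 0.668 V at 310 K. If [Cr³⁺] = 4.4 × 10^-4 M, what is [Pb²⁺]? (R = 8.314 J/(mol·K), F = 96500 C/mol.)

From the Nernst equation, ln Q = nF(E° − E)/RT = 6×96500×(0.61 − 0.668)/(8.314×310) = -13.030, so Q = 2.19 × 10^-6.
With Q = [Cr³⁺]^2/[Pb²⁺]^3 and the known concentrations, [Pb²⁺]^3 in the denominator gives [Pb²⁺] = 0.45 M.

0.45 M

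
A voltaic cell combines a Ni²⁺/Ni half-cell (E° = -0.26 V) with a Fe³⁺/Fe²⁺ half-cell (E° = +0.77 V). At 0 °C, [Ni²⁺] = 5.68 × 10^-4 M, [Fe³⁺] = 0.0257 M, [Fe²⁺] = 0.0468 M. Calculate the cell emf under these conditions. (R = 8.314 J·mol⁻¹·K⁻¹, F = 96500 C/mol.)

The Fe³⁺/Fe²⁺ couple has the higher reduction potential and acts as the cathode, so E°_cell = +0.77 − (-0.26) = 1.03 V.
Balancing electrons gives n = 2; the reaction quotient is Q = [Ni²⁺]·[Fe²⁺]^2/[Fe³⁺]^2 = 0.00188.
E = E° − (RT/nF) ln Q = 1.03 − (8.314×273)/(2×96500) × (-6.275) = 1.030 + 0.074 = 1.104 V.

1.10 V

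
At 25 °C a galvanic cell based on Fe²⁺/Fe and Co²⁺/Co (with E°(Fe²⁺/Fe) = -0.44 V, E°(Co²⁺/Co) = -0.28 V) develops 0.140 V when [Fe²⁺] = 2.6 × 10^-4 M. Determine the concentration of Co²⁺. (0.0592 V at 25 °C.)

From the Nernst equation, log Q = n(E° − E)/0.0592 = 2(0.16 − 0.140)/0.0592 = 0.676, so Q = 4.74.
With Q = [Fe²⁺]/[Co²⁺] and the known concentrations, [Co²⁺] in the denominator gives [Co²⁺] = 5.5 × 10^-5 M.

5.5 × 10^-5 M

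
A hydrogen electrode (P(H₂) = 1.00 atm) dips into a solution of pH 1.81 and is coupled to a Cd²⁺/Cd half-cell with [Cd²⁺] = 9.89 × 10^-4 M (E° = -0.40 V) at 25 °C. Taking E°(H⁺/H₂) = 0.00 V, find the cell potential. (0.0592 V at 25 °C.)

The hydrogen couple is the cathode, so E°_cell = 0.40 V; n = 2.
[H⁺] = 10^(−1.81) = 0.015 M, and Q = [Cd²⁺]·P(H₂) / [H⁺]^2 = 4.12.
E = E° − (0.0592/2) log Q = 0.40 − (0.0592/2)(0.615) = 0.382 V.

0.38 V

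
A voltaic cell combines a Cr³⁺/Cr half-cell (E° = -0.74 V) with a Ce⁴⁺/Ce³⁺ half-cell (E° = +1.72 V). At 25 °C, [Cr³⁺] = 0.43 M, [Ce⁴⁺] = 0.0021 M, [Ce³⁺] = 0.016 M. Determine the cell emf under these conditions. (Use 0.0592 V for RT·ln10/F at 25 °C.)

The Ce⁴⁺/Ce³⁺ couple has the higher reduction potential and acts as the cathode, so E°_cell = +1.72 − (-0.74) = 2.46 V.
Balancing electrons gives n = 3; the reaction quotient is Q = [Cr³⁺]·[Ce³⁺]^3/[Ce⁴⁺]^3 = 190.
At 25 °C, E = E° − (0.0592/n) log Q = 2.46 − (0.0592/3)(2.279) = 2.460 − 0.045 = 2.415 V.

2.42 V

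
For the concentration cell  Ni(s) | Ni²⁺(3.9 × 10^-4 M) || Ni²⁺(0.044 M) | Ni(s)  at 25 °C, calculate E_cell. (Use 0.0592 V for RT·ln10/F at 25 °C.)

0.061 V

Both half-cells are Ni²⁺/Ni, so E°_cell = 0. The concentrated side is the cathode; the cell reaction moves Ni²⁺ from high to low concentration with n = 2.
Q = [Ni²⁺]_dilute/[Ni²⁺]_conc = 3.9 × 10^-4/0.044 = 0.00886.
E = 0 − (0.0592/2) log Q = −(0.0592/2)(-2.052) = 0.0607 V.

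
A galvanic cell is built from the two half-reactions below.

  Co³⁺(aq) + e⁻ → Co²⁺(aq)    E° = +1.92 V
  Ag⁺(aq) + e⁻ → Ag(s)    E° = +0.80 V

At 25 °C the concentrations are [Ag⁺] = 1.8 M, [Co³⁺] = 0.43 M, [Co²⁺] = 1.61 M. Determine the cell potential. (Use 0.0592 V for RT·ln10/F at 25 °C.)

1.07 V

The Co³⁺/Co²⁺ couple has the higher reduction potential and acts as the cathode, so E°_cell = +1.92 − (+0.80) = 1.12 V.
Balancing electrons gives n = 1; the reaction quotient is Q = [Ag⁺]·[Co²⁺]/[Co³⁺] = 6.74.
At 25 °C, E = E° − (0.0592/n) log Q = 1.12 − (0.0592/1)(0.829) = 1.120 − 0.049 = 1.071 V.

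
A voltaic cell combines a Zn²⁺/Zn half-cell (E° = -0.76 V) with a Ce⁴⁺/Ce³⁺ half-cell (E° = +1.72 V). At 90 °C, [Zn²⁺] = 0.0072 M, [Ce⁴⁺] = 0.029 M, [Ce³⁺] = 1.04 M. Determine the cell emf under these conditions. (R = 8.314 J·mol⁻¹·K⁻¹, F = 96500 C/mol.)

The Ce⁴⁺/Ce³⁺ couple has the higher reduction potential and acts as the cathode, so E°_cell = +1.72 − (-0.76) = 2.48 V.
Balancing electrons gives n = 2; the reaction quotient is Q = [Zn²⁺]·[Ce³⁺]^2/[Ce⁴⁺]^2 = 9.26.
E = E° − (RT/nF) ln Q = 2.48 − (8.314×363)/(2×96500) × (2.226) = 2.480 − 0.035 = 2.445 V.

2.45 V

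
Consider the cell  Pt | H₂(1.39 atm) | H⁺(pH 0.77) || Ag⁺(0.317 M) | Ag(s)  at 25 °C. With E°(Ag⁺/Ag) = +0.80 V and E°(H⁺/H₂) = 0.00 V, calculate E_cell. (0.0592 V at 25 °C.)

0.82 V

The Ag⁺/Ag couple is the cathode, so E°_cell = 0.80 V; n = 2.
[H⁺] = 10^(−0.77) = 0.17 M, and Q = [H⁺]^2 / ([Ag⁺]^2·P(H₂)) = 0.206.
E = E° − (0.0592/2) log Q = 0.80 − (0.0592/2)(-0.685) = 0.820 V.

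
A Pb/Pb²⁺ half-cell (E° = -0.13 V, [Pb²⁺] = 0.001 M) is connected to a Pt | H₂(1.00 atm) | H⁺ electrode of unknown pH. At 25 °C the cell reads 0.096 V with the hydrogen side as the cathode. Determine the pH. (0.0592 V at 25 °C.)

E°_cell = 0.13 V and n = 2.
log Q = n(E° − E)/0.0592 = 2×(0.13 − 0.096)/0.0592 = 1.149.
With Q = [Pb²⁺]·P(H₂) / [H⁺]^2, solving for [H⁺] gives log[H⁺] = -2.074, so pH = 2.07.

pH = 2.07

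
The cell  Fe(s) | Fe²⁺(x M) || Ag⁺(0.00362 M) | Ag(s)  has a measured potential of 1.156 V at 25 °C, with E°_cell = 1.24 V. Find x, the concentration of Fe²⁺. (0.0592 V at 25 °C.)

From the Nernst equation, log Q = n(E° − E)/0.0592 = 2(1.24 − 1.156)/0.0592 = 2.838, so Q = 688.
With Q = [Fe²⁺]/[Ag⁺]^2 and the known concentrations, [Fe²⁺] in the numerator gives [Fe²⁺] = 0.009 M.

0.009 M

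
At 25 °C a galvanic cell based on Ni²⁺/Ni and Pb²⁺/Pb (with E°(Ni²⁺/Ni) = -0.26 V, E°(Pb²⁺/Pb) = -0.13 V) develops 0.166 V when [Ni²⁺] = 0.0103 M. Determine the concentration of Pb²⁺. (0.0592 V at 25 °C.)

0.17 M

From the Nernst equation, log Q = n(E° − E)/0.0592 = 2(0.13 − 0.166)/0.0592 = -1.216, so Q = 0.0608.
With Q = [Ni²⁺]/[Pb²⁺] and the known concentrations, [Pb²⁺] in the denominator gives [Pb²⁺] = 0.17 M.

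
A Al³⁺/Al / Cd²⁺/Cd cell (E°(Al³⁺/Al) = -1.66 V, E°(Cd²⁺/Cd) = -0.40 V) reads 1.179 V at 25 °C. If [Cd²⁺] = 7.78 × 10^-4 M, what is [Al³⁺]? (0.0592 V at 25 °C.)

From the Nernst equation, log Q = n(E° − E)/0.0592 = 6(1.26 − 1.179)/0.0592 = 8.209, so Q = 1.62 × 10^8.
With Q = [Al³⁺]^2/[Cd²⁺]^3 and the known concentrations, [Al³⁺]^2 in the numerator gives [Al³⁺] = 0.28 M.

0.28 M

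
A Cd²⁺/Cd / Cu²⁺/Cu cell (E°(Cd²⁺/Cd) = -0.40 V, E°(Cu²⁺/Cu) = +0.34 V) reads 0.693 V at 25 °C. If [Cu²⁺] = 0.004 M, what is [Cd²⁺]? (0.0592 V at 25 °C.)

0.15 M

From the Nernst equation, log Q = n(E° − E)/0.0592 = 2(0.74 − 0.693)/0.0592 = 1.588, so Q = 38.7.
With Q = [Cd²⁺]/[Cu²⁺] and the known concentrations, [Cd²⁺] in the numerator gives [Cd²⁺] = 0.15 M.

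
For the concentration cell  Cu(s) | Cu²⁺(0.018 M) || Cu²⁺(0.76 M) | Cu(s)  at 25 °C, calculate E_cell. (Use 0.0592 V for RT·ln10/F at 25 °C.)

Both half-cells are Cu²⁺/Cu, so E°_cell = 0. The concentrated side is the cathode; the cell reaction moves Cu²⁺ from high to low concentration with n = 2.
Q = [Cu²⁺]_dilute/[Cu²⁺]_conc = 0.018/0.76 = 0.0237.
E = 0 − (0.0592/2) log Q = −(0.0592/2)(-1.626) = 0.0481 V.

0.048 V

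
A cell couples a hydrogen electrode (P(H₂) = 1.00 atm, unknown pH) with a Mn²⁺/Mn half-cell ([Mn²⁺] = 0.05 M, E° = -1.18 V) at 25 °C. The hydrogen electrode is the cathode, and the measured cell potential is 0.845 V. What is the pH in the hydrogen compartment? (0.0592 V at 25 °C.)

E°_cell = 1.18 V and n = 2.
log Q = n(E° − E)/0.0592 = 2×(1.18 − 0.845)/0.0592 = 11.318.
With Q = [Mn²⁺]·P(H₂) / [H⁺]^2, solving for [H⁺] gives log[H⁺] = -6.309, so pH = 6.31.

pH = 6.31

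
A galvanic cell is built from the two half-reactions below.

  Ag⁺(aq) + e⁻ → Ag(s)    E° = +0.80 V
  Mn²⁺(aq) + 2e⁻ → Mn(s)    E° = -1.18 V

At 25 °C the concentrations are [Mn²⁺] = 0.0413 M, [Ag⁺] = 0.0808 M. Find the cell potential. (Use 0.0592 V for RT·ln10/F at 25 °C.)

1.96 V

The Ag⁺/Ag couple has the higher reduction potential and acts as the cathode, so E°_cell = +0.80 − (-1.18) = 1.98 V.
Balancing electrons gives n = 2; the reaction quotient is Q = [Mn²⁺]/[Ag⁺]^2 = 6.33.
At 25 °C, E = E° − (0.0592/n) log Q = 1.98 − (0.0592/2)(0.801) = 1.980 − 0.024 = 1.956 V.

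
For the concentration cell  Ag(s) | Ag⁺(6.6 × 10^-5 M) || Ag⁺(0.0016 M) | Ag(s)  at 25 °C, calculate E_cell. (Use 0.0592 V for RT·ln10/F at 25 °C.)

Both half-cells are Ag⁺/Ag, so E°_cell = 0. The concentrated side is the cathode; the cell reaction moves Ag⁺ from high to low concentration with n = 1.
Q = [Ag⁺]_dilute/[Ag⁺]_conc = 6.6 × 10^-5/0.0016 = 0.0412.
E = 0 − (0.0592/1) log Q = −(0.0592/1)(-1.385) = 0.0820 V.

0.082 V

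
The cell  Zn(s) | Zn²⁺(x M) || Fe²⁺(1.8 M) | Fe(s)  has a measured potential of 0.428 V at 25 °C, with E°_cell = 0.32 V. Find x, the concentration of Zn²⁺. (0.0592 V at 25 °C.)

4 × 10^-4 M

From the Nernst equation, log Q = n(E° − E)/0.0592 = 2(0.32 − 0.428)/0.0592 = -3.649, so Q = 2.25 × 10^-4.
With Q = [Zn²⁺]/[Fe²⁺] and the known concentrations, [Zn²⁺] in the numerator gives [Zn²⁺] = 4 × 10^-4 M.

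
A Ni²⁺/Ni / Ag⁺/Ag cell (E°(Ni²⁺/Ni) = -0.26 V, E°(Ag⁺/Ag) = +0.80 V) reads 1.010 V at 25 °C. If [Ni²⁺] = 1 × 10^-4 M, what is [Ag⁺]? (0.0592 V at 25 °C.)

0.0014 M

From the Nernst equation, log Q = n(E° − E)/0.0592 = 2(1.06 − 1.010)/0.0592 = 1.689, so Q = 48.9.
With Q = [Ni²⁺]/[Ag⁺]^2 and the known concentrations, [Ag⁺]^2 in the denominator gives [Ag⁺] = 0.0014 M.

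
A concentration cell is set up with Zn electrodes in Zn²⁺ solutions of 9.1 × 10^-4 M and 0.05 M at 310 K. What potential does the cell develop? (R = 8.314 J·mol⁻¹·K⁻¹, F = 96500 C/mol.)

Both half-cells are Zn²⁺/Zn, so E°_cell = 0. The concentrated side is the cathode; the cell reaction moves Zn²⁺ from high to low concentration with n = 2.
Q = [Zn²⁺]_dilute/[Zn²⁺]_conc = 9.1 × 10^-4/0.05 = 0.0182.
E = 0 − (RT/nF) ln Q = −((8.314×310)/(2×96500))(-4.006) = 0.0535 V.

0.053 V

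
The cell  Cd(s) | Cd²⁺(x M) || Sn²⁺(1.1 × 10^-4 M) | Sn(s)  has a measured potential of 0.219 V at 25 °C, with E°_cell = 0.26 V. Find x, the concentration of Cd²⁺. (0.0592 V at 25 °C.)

0.0027 M

From the Nernst equation, log Q = n(E° − E)/0.0592 = 2(0.26 − 0.219)/0.0592 = 1.385, so Q = 24.3.
With Q = [Cd²⁺]/[Sn²⁺] and the known concentrations, [Cd²⁺] in the numerator gives [Cd²⁺] = 0.0027 M.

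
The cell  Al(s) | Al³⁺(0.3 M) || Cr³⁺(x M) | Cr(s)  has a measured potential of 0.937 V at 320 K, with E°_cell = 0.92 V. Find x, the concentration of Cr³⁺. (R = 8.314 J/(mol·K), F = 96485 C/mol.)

1.9 M

From the Nernst equation, ln Q = nF(E° − E)/RT = 3×96485×(0.92 − 0.937)/(8.314×320) = -1.850, so Q = 0.157.
With Q = [Al³⁺]/[Cr³⁺] and the known concentrations, [Cr³⁺] in the denominator gives [Cr³⁺] = 1.9 M.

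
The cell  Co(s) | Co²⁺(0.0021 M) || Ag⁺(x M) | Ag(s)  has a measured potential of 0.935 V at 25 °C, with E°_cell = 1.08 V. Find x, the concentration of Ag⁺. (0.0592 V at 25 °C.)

1.6 × 10^-4 M

From the Nernst equation, log Q = n(E° − E)/0.0592 = 2(1.08 − 0.935)/0.0592 = 4.899, so Q = 7.92 × 10^4.
With Q = [Co²⁺]/[Ag⁺]^2 and the known concentrations, [Ag⁺]^2 in the denominator gives [Ag⁺] = 1.6 × 10^-4 M.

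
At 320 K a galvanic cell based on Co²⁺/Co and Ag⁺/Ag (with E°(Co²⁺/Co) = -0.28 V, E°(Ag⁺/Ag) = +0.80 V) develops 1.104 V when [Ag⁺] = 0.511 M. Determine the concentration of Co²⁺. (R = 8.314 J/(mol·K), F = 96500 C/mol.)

From the Nernst equation, ln Q = nF(E° − E)/RT = 2×96500×(1.08 − 1.104)/(8.314×320) = -1.741, so Q = 0.175.
With Q = [Co²⁺]/[Ag⁺]^2 and the known concentrations, [Co²⁺] in the numerator gives [Co²⁺] = 0.046 M.

0.046 M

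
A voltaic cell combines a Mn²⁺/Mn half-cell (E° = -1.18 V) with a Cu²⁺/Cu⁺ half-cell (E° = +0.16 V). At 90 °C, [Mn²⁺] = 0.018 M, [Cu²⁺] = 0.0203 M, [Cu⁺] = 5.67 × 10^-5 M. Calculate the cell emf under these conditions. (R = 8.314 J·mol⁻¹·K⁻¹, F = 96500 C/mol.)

The Cu²⁺/Cu⁺ couple has the higher reduction potential and acts as the cathode, so E°_cell = +0.16 − (-1.18) = 1.34 V.
Balancing electrons gives n = 2; the reaction quotient is Q = [Mn²⁺]·[Cu⁺]^2/[Cu²⁺]^2 = 1.4 × 10^-7.
E = E° − (RT/nF) ln Q = 1.34 − (8.314×363)/(2×96500) × (-15.779) = 1.340 + 0.247 = 1.587 V.

1.59 V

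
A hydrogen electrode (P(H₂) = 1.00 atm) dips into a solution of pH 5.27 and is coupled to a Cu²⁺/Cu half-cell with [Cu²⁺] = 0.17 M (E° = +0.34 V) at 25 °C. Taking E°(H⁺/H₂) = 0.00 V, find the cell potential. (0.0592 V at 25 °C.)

0.63 V

The Cu²⁺/Cu couple is the cathode, so E°_cell = 0.34 V; n = 2.
[H⁺] = 10^(−5.27) = 5.4 × 10^-6 M, and Q = [H⁺]^2 / ([Cu²⁺]·P(H₂)) = 1.7 × 10^-10.
E = E° − (0.0592/2) log Q = 0.34 − (0.0592/2)(-9.770) = 0.629 V.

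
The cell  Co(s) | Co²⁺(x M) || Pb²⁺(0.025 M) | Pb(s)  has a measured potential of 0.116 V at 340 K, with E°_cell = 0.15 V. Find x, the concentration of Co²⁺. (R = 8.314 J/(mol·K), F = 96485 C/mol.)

From the Nernst equation, ln Q = nF(E° − E)/RT = 2×96485×(0.15 − 0.116)/(8.314×340) = 2.321, so Q = 10.2.
With Q = [Co²⁺]/[Pb²⁺] and the known concentrations, [Co²⁺] in the numerator gives [Co²⁺] = 0.25 M.

0.25 M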